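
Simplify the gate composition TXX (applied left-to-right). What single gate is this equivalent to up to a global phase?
T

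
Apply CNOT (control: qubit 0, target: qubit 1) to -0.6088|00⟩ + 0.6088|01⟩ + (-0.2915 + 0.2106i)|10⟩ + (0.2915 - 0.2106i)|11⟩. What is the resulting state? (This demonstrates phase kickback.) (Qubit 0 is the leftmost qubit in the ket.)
-0.6088|00⟩ + 0.6088|01⟩ + (0.2915 - 0.2106i)|10⟩ + (-0.2915 + 0.2106i)|11⟩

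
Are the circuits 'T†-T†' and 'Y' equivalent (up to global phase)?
No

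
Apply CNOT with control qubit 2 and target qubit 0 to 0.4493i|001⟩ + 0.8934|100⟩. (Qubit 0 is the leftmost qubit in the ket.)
0.8934|100⟩ + 0.4493i|101⟩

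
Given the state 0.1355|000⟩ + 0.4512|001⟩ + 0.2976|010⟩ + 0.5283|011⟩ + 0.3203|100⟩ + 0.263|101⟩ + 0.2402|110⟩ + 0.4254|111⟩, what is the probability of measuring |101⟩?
0.06917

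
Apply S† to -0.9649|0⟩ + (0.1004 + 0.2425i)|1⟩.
-0.9649|0⟩ + (0.2425 - 0.1004i)|1⟩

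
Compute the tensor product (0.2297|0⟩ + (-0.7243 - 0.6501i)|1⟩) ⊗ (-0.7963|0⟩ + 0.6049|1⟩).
-0.1829|00⟩ + 0.1389|01⟩ + (0.5768 + 0.5177i)|10⟩ + (-0.4381 - 0.3932i)|11⟩

amp(|b₁b₂…⟩) = product of the factor amplitudes for bits b₁, b₂, …; only kets whose every factor amplitude is nonzero survive.
|00⟩: (0.2297)(-0.7963) = -0.1829
|01⟩: (0.2297)(0.6049) = 0.1389
|10⟩: (-0.7243 - 0.6501i)(-0.7963) = (0.5768 + 0.5177i)
|11⟩: (-0.7243 - 0.6501i)(0.6049) = (-0.4381 - 0.3932i)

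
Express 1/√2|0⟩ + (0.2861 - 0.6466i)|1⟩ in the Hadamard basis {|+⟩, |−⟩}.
(0.7023 - 0.4572i)|+⟩ + (0.2977 + 0.4572i)|−⟩

With |ψ⟩ = α|0⟩ + β|1⟩, the Hadamard-basis coefficients are ⟨+|ψ⟩ = (α + β)/√2 and ⟨−|ψ⟩ = (α − β)/√2.
Here α = 1/√2, β = (0.2861 - 0.6466i): (α + β)/√2 = (0.7023 - 0.4572i), (α − β)/√2 = (0.2977 + 0.4572i).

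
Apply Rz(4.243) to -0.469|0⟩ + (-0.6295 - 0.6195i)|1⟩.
(0.2454 + 0.3997i)|0⟩ + (0.8573 - 0.2123i)|1⟩

Rz(4.243) = [[e^(−iθ/2), 0], [0, e^(iθ/2)]] with e^(±iθ/2) = cos(θ/2) ± i·sin(θ/2); θ = 4.243, cos(θ/2) ≈ -0.523287, sin(θ/2) ≈ 0.852157.
With a = amp(|0⟩) = -0.469 and b = amp(|1⟩) = (-0.6295 - 0.6195i):
new amp(|0⟩) = (-0.523287 - 0.852157i)·a = (0.2454 + 0.3997i)
new amp(|1⟩) = (-0.523287 + 0.852157i)·b = (0.8573 - 0.2123i)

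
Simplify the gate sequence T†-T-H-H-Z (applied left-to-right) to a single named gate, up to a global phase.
Z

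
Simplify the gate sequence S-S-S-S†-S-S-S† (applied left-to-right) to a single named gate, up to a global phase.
S†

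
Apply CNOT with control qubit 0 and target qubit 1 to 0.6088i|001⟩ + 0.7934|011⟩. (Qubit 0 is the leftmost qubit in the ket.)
0.6088i|001⟩ + 0.7934|011⟩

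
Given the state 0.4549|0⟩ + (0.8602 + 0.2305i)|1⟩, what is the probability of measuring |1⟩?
0.7931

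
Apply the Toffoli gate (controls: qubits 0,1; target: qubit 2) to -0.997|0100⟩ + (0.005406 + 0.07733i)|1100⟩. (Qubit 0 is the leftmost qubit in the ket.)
-0.997|0100⟩ + (0.005406 + 0.07733i)|1110⟩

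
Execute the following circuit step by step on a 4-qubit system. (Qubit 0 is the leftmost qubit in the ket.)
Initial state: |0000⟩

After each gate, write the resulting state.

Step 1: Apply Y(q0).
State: i|1000⟩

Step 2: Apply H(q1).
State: (1/√2)i|1000⟩ + (1/√2)i|1100⟩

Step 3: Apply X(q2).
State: (1/√2)i|1010⟩ + (1/√2)i|1110⟩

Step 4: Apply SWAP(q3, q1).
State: (1/√2)i|1010⟩ + (1/√2)i|1011⟩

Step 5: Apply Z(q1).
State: (1/√2)i|1010⟩ + (1/√2)i|1011⟩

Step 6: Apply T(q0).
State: (-1/2 + (1/2)i)|1010⟩ + (-1/2 + (1/2)i)|1011⟩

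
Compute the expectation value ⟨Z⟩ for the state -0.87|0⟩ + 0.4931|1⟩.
0.5138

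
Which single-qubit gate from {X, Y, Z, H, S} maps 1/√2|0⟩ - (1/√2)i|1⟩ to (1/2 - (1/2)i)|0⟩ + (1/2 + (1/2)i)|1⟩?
H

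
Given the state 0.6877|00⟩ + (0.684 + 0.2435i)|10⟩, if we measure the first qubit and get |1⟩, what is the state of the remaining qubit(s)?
(0.9421 + 0.3354i)|0⟩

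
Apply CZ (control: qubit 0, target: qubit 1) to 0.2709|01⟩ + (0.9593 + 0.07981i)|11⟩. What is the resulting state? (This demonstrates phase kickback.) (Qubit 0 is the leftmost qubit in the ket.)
0.2709|01⟩ + (-0.9593 - 0.07981i)|11⟩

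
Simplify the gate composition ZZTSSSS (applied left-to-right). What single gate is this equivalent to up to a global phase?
T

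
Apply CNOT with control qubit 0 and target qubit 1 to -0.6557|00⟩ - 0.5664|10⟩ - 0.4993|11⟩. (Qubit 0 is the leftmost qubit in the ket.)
-0.6557|00⟩ - 0.4993|10⟩ - 0.5664|11⟩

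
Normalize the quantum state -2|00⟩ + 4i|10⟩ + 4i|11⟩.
-0.3333|00⟩ + 0.6667i|10⟩ + 0.6667i|11⟩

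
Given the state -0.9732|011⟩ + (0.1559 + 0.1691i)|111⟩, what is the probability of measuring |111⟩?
0.0529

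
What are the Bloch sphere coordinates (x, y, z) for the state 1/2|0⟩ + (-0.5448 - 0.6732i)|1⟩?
(-0.5448, -0.6732, -0.5)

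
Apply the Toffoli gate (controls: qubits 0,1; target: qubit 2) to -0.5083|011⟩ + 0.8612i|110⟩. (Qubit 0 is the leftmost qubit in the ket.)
-0.5083|011⟩ + 0.8612i|111⟩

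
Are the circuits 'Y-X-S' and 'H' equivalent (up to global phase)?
No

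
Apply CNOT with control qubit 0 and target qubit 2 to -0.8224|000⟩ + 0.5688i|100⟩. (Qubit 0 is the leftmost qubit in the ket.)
-0.8224|000⟩ + 0.5688i|101⟩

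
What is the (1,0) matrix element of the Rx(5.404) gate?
-0.4256i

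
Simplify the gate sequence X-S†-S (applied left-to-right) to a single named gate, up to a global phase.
X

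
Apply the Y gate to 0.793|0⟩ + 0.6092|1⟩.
-0.6092i|0⟩ + 0.793i|1⟩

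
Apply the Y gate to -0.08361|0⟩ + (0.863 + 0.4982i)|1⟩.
(0.4982 - 0.863i)|0⟩ - 0.08361i|1⟩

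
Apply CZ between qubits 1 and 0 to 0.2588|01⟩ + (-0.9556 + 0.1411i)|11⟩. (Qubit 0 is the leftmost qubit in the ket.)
0.2588|01⟩ + (0.9556 - 0.1411i)|11⟩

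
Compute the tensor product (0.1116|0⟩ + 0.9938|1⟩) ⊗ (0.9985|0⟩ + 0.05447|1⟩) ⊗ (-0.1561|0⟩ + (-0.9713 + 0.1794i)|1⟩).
-0.01739|000⟩ + (-0.1082 + 0.01999i)|001⟩ - 0.0009489|010⟩ + (-0.005904 + 0.001091i)|011⟩ - 0.1549|100⟩ + (-0.9638 + 0.178i)|101⟩ - 0.00845|110⟩ + (-0.05258 + 0.009711i)|111⟩

amp(|b₁b₂…⟩) = product of the factor amplitudes for bits b₁, b₂, …; only kets whose every factor amplitude is nonzero survive.
|000⟩: (0.1116)(0.9985)(-0.1561) = -0.01739
|001⟩: (0.1116)(0.9985)(-0.9713 + 0.1794i) = (-0.1082 + 0.01999i)
|010⟩: (0.1116)(0.05447)(-0.1561) = -0.0009489
|011⟩: (0.1116)(0.05447)(-0.9713 + 0.1794i) = (-0.005904 + 0.001091i)
|100⟩: (0.9938)(0.9985)(-0.1561) = -0.1549
|101⟩: (0.9938)(0.9985)(-0.9713 + 0.1794i) = (-0.9638 + 0.178i)
|110⟩: (0.9938)(0.05447)(-0.1561) = -0.00845
|111⟩: (0.9938)(0.05447)(-0.9713 + 0.1794i) = (-0.05258 + 0.009711i)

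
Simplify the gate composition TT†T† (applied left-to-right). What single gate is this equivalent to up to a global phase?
T†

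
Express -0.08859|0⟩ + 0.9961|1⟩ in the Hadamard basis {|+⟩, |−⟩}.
0.6417|+⟩ - 0.767|−⟩

With |ψ⟩ = α|0⟩ + β|1⟩, the Hadamard-basis coefficients are ⟨+|ψ⟩ = (α + β)/√2 and ⟨−|ψ⟩ = (α − β)/√2.
Here α = -0.08859, β = 0.9961: (α + β)/√2 = 0.6417, (α − β)/√2 = -0.767.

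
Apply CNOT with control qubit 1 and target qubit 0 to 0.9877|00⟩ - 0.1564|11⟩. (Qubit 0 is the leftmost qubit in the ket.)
0.9877|00⟩ - 0.1564|01⟩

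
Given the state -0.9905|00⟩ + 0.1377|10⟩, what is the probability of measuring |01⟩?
0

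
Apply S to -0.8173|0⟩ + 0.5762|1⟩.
-0.8173|0⟩ + 0.5762i|1⟩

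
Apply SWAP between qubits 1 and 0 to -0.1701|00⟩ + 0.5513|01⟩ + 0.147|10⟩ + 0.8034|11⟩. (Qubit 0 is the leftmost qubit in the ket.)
-0.1701|00⟩ + 0.147|01⟩ + 0.5513|10⟩ + 0.8034|11⟩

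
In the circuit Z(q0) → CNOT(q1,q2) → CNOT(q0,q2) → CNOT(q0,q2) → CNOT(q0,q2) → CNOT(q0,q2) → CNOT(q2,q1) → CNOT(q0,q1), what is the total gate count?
8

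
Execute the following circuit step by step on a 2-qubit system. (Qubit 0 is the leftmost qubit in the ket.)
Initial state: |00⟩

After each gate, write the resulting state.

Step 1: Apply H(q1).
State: 1/√2|00⟩ + 1/√2|01⟩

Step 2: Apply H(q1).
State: |00⟩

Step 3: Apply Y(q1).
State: i|01⟩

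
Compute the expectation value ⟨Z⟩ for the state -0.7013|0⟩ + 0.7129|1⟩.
-0.0164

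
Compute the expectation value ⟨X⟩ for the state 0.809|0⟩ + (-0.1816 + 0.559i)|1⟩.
-0.2938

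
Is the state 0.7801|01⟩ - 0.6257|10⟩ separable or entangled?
Entangled

Writing the state as a|00⟩ + b|01⟩ + c|10⟩ + d|11⟩, it is a product state iff ad − bc = 0.
Here (a, b, c, d) = (0, 0.7801, -0.6257, 0): ad − bc = (0)(0) − (0.7801)(-0.6257) = 0.4881 ≠ 0, so the state is entangled.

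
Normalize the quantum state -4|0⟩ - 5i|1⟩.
-0.6247|0⟩ - 0.7809i|1⟩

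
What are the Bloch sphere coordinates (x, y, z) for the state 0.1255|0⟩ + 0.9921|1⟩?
(0.249, 0, -0.9685)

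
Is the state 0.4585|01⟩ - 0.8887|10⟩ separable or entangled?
Entangled

Writing the state as a|00⟩ + b|01⟩ + c|10⟩ + d|11⟩, it is a product state iff ad − bc = 0.
Here (a, b, c, d) = (0, 0.4585, -0.8887, 0): ad − bc = (0)(0) − (0.4585)(-0.8887) = 0.4075 ≠ 0, so the state is entangled.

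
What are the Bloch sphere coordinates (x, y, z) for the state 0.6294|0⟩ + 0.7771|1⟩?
(0.9782, 0, -0.2077)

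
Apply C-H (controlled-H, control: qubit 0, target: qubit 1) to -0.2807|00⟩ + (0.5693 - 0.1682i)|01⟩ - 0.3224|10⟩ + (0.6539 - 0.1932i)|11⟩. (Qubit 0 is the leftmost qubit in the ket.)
-0.2807|00⟩ + (0.5693 - 0.1682i)|01⟩ + (0.2344 - 0.1366i)|10⟩ + (-0.6903 + 0.1366i)|11⟩

C-H leaves the control-|0⟩ kets |00⟩, |01⟩ unchanged and applies H to qubit 1 on the control-|1⟩ pair (|10⟩, |11⟩).
H = [[1/√2, 1/√2], [1/√2, -1/√2]].
With a = amp(|10⟩) = -0.3224 and b = amp(|11⟩) = (0.6539 - 0.1932i):
new amp(|10⟩) = (1/√2)·a + (1/√2)·b = (0.2344 - 0.1366i)
new amp(|11⟩) = (1/√2)·a + (-1/√2)·b = (-0.6903 + 0.1366i)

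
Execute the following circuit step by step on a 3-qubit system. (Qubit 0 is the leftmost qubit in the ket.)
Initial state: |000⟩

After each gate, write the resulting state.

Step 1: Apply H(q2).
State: 1/√2|000⟩ + 1/√2|001⟩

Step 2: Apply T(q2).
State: 1/√2|000⟩ + (1/2 + (1/2)i)|001⟩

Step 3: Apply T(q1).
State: 1/√2|000⟩ + (1/2 + (1/2)i)|001⟩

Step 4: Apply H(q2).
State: (0.8536 + (1/√8)i)|000⟩ + (0.1464 - (1/√8)i)|001⟩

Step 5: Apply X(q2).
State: (0.1464 - (1/√8)i)|000⟩ + (0.8536 + (1/√8)i)|001⟩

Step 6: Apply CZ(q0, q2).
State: (0.1464 - (1/√8)i)|000⟩ + (0.8536 + (1/√8)i)|001⟩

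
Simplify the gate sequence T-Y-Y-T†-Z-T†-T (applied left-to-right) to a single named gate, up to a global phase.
Z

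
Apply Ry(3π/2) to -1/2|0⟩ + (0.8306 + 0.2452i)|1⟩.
(-0.2338 - 0.1734i)|0⟩ + (-0.9409 - 0.1734i)|1⟩

Ry(3π/2) = [[cos(θ/2), −sin(θ/2)], [sin(θ/2), cos(θ/2)]]; θ = 3π/2, cos(θ/2) ≈ -0.707107, sin(θ/2) ≈ 0.707107.
With a = amp(|0⟩) = -1/2 and b = amp(|1⟩) = (0.8306 + 0.2452i):
new amp(|0⟩) = (-0.707107)·a + (-0.707107)·b = (-0.2338 - 0.1734i)
new amp(|1⟩) = (0.707107)·a + (-0.707107)·b = (-0.9409 - 0.1734i)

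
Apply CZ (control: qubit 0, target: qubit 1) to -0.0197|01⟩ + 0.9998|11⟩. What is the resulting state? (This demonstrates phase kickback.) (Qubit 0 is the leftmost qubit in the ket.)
-0.0197|01⟩ - 0.9998|11⟩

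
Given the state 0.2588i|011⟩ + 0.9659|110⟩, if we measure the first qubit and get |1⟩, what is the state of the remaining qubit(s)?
|10⟩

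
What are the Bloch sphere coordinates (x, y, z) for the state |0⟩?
(0, 0, 1)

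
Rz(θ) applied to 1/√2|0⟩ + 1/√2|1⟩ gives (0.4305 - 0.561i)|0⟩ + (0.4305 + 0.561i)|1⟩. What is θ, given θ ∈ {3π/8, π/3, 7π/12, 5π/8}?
7π/12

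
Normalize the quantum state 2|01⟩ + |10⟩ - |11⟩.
0.8165|01⟩ + 1/√6|10⟩ - 1/√6|11⟩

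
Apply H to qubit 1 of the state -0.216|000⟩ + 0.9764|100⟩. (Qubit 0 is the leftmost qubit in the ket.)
-0.1527|000⟩ - 0.1527|010⟩ + 0.6904|100⟩ + 0.6904|110⟩

H on qubit 1 mixes each pair of kets that differ only in qubit 1: amplitudes (a, b) of (|…0…⟩, |…1…⟩) become ((a + b)/√2, (a − b)/√2). Kets absent from the input have amplitude 0.
(|000⟩, |010⟩): (a, b) = (-0.216, 0) → (-0.1527, -0.1527)
(|100⟩, |110⟩): (a, b) = (0.9764, 0) → (0.6904, 0.6904)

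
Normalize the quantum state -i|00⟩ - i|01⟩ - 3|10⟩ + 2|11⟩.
-0.2582i|00⟩ - 0.2582i|01⟩ - 0.7746|10⟩ + 0.5164|11⟩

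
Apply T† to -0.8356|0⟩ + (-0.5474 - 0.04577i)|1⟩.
-0.8356|0⟩ + (-0.4194 + 0.3547i)|1⟩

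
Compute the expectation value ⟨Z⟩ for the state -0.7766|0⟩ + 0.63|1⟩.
0.2062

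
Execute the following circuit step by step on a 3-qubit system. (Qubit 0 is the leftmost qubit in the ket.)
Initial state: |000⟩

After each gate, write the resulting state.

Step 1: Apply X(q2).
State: |001⟩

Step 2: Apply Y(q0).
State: i|101⟩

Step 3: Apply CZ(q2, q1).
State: i|101⟩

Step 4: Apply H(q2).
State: (1/√2)i|100⟩ - (1/√2)i|101⟩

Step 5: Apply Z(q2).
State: (1/√2)i|100⟩ + (1/√2)i|101⟩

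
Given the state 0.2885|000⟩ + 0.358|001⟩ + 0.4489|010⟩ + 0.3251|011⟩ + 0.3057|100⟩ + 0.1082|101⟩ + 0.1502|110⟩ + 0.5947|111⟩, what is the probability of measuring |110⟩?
0.02256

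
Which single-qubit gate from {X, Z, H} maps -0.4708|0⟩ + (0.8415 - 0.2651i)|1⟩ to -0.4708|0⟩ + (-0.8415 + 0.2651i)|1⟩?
Z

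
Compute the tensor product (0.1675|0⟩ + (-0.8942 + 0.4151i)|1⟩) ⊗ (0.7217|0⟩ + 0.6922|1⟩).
0.1209|00⟩ + 0.1159|01⟩ + (-0.6453 + 0.2996i)|10⟩ + (-0.619 + 0.2873i)|11⟩

amp(|b₁b₂…⟩) = product of the factor amplitudes for bits b₁, b₂, …; only kets whose every factor amplitude is nonzero survive.
|00⟩: (0.1675)(0.7217) = 0.1209
|01⟩: (0.1675)(0.6922) = 0.1159
|10⟩: (-0.8942 + 0.4151i)(0.7217) = (-0.6453 + 0.2996i)
|11⟩: (-0.8942 + 0.4151i)(0.6922) = (-0.619 + 0.2873i)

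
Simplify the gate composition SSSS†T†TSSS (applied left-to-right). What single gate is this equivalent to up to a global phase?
S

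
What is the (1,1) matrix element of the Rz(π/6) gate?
(0.9659 + 0.2588i)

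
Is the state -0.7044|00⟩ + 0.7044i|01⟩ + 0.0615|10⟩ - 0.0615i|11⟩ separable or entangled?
Separable

Writing the state as a|00⟩ + b|01⟩ + c|10⟩ + d|11⟩, it is a product state iff ad − bc = 0.
Here (a, b, c, d) = (-0.7044, 0.7044i, 0.0615, -0.0615i): ad − bc = (-0.7044)(-0.0615i) − (0.7044i)(0.0615) = 0, so the state is separable.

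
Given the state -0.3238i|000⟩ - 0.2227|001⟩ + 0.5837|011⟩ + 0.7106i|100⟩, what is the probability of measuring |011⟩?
0.3407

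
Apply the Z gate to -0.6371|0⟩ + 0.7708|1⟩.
-0.6371|0⟩ - 0.7708|1⟩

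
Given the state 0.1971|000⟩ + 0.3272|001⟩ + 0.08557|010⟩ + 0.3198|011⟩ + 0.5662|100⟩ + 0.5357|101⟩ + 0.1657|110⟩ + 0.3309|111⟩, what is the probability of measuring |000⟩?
0.03885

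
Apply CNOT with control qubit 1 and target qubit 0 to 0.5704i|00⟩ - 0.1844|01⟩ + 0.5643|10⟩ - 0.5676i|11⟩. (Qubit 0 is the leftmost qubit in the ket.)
0.5704i|00⟩ - 0.5676i|01⟩ + 0.5643|10⟩ - 0.1844|11⟩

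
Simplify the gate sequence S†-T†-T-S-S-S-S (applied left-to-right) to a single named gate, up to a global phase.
S†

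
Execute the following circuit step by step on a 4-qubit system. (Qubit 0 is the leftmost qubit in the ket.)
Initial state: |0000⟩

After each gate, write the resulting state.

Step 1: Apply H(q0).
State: 1/√2|0000⟩ + 1/√2|1000⟩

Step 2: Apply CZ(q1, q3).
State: 1/√2|0000⟩ + 1/√2|1000⟩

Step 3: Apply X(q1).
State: 1/√2|0100⟩ + 1/√2|1100⟩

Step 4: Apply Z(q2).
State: 1/√2|0100⟩ + 1/√2|1100⟩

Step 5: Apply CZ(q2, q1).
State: 1/√2|0100⟩ + 1/√2|1100⟩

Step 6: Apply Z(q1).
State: -1/√2|0100⟩ - 1/√2|1100⟩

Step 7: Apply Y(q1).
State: (1/√2)i|0000⟩ + (1/√2)i|1000⟩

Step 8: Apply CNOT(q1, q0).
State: (1/√2)i|0000⟩ + (1/√2)i|1000⟩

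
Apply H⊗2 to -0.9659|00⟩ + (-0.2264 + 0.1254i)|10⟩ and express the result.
(-0.5962 + 0.0627i)|00⟩ + (-0.5962 + 0.0627i)|01⟩ + (-0.3698 - 0.0627i)|10⟩ + (-0.3698 - 0.0627i)|11⟩

H⊗2 gives amp(|y⟩) = (1/2) Σ_x (−1)^(x·y) amp(|x⟩), where x·y is the number of positions in which both x and y have a 1.
|00⟩: (-0.9659 + (-0.2264 + 0.1254i))/2 = (-0.5962 + 0.0627i)
|01⟩: (-0.9659 + (-0.2264 + 0.1254i))/2 = (-0.5962 + 0.0627i)
|10⟩: (-0.9659 - (-0.2264 + 0.1254i))/2 = (-0.3698 - 0.0627i)
|11⟩: (-0.9659 - (-0.2264 + 0.1254i))/2 = (-0.3698 - 0.0627i)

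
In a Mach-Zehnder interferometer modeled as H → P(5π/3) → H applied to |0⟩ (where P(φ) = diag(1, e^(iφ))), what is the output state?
(0.75 - 0.433i)|0⟩ + (0.25 + 0.433i)|1⟩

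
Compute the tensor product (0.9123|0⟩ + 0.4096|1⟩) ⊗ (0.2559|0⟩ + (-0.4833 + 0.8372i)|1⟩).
0.2335|00⟩ + (-0.4409 + 0.7638i)|01⟩ + 0.1048|10⟩ + (-0.198 + 0.3429i)|11⟩

amp(|b₁b₂…⟩) = product of the factor amplitudes for bits b₁, b₂, …; only kets whose every factor amplitude is nonzero survive.
|00⟩: (0.9123)(0.2559) = 0.2335
|01⟩: (0.9123)(-0.4833 + 0.8372i) = (-0.4409 + 0.7638i)
|10⟩: (0.4096)(0.2559) = 0.1048
|11⟩: (0.4096)(-0.4833 + 0.8372i) = (-0.198 + 0.3429i)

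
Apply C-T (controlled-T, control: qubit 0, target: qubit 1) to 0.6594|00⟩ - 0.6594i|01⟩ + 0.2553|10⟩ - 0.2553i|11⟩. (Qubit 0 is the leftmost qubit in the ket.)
0.6594|00⟩ - 0.6594i|01⟩ + 0.2553|10⟩ + (0.1805 - 0.1805i)|11⟩

C-T leaves the control-|0⟩ kets |00⟩, |01⟩ unchanged and applies T to qubit 1 on the control-|1⟩ pair (|10⟩, |11⟩).
T = [[1, 0], [0, (1/√2 + (1/√2)i)]].
With a = amp(|10⟩) = 0.2553 and b = amp(|11⟩) = -0.2553i:
new amp(|10⟩) = (1)·a = 0.2553
new amp(|11⟩) = (1/√2 + (1/√2)i)·b = (0.1805 - 0.1805i)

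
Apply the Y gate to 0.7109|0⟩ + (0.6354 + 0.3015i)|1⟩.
(0.3015 - 0.6354i)|0⟩ + 0.7109i|1⟩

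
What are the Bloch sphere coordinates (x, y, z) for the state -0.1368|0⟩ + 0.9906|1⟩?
(-0.271, 0, -0.9626)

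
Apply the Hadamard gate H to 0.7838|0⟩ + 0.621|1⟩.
0.9933|0⟩ + 0.1151|1⟩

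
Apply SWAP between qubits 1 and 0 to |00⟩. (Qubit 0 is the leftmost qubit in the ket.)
|00⟩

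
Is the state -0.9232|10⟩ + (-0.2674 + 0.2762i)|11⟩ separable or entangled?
Separable

Writing the state as a|00⟩ + b|01⟩ + c|10⟩ + d|11⟩, it is a product state iff ad − bc = 0.
Here (a, b, c, d) = (0, 0, -0.9232, (-0.2674 + 0.2762i)): ad − bc = (0)(-0.2674 + 0.2762i) − (0)(-0.9232) = 0, so the state is separable.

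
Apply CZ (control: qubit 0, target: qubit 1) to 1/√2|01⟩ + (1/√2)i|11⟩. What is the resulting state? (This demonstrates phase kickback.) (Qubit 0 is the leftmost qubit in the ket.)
1/√2|01⟩ - (1/√2)i|11⟩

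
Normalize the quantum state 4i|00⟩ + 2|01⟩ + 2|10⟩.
0.8165i|00⟩ + 1/√6|01⟩ + 1/√6|10⟩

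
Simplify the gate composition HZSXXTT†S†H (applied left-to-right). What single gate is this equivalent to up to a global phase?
X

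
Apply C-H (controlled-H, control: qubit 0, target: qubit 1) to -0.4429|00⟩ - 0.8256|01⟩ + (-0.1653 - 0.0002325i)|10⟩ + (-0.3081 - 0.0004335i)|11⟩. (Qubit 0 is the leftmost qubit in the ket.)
-0.4429|00⟩ - 0.8256|01⟩ + (-0.3347 - 0.0004709i)|10⟩ + (0.101 + 0.0001421i)|11⟩

C-H leaves the control-|0⟩ kets |00⟩, |01⟩ unchanged and applies H to qubit 1 on the control-|1⟩ pair (|10⟩, |11⟩).
H = [[1/√2, 1/√2], [1/√2, -1/√2]].
With a = amp(|10⟩) = (-0.1653 - 0.0002325i) and b = amp(|11⟩) = (-0.3081 - 0.0004335i):
new amp(|10⟩) = (1/√2)·a + (1/√2)·b = (-0.3347 - 0.0004709i)
new amp(|11⟩) = (1/√2)·a + (-1/√2)·b = (0.101 + 0.0001421i)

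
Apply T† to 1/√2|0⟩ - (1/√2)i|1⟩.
1/√2|0⟩ + (-1/2 - (1/2)i)|1⟩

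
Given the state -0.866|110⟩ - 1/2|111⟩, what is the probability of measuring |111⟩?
1/4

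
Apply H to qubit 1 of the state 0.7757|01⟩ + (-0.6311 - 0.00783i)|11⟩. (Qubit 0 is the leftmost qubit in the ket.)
0.5485|00⟩ - 0.5485|01⟩ + (-0.4463 - 0.005537i)|10⟩ + (0.4463 + 0.005537i)|11⟩

H on qubit 1 mixes each pair of kets that differ only in qubit 1: amplitudes (a, b) of (|…0…⟩, |…1…⟩) become ((a + b)/√2, (a − b)/√2). Kets absent from the input have amplitude 0.
(|00⟩, |01⟩): (a, b) = (0, 0.7757) → (0.5485, -0.5485)
(|10⟩, |11⟩): (a, b) = (0, (-0.6311 - 0.00783i)) → ((-0.4463 - 0.005537i), (0.4463 + 0.005537i))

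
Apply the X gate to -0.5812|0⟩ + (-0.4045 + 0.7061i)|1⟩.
(-0.4045 + 0.7061i)|0⟩ - 0.5812|1⟩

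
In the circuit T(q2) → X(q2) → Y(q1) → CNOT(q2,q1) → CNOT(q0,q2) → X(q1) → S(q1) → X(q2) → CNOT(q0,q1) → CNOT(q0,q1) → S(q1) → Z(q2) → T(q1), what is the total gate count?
13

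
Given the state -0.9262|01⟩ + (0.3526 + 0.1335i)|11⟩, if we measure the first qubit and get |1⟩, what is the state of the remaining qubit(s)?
(0.9352 + 0.3541i)|1⟩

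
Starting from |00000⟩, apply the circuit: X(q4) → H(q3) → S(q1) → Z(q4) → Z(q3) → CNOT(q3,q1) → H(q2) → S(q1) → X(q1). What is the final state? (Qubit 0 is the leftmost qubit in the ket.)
(1/2)i|00011⟩ + (1/2)i|00111⟩ - 1/2|01001⟩ - 1/2|01101⟩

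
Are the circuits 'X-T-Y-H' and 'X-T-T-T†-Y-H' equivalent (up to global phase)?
Yes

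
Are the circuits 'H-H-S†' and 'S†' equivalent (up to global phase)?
Yes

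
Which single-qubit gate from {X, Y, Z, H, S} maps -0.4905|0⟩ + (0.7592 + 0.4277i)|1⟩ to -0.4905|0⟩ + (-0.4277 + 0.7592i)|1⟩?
S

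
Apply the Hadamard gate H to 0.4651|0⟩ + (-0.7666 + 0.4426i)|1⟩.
(-0.2132 + 0.313i)|0⟩ + (0.8709 - 0.313i)|1⟩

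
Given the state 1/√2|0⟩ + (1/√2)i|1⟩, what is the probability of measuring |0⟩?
1/2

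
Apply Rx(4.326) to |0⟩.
-0.5582|0⟩ - 0.8297i|1⟩

Rx(4.326) = [[cos(θ/2), −i·sin(θ/2)], [−i·sin(θ/2), cos(θ/2)]]; θ = 4.326, cos(θ/2) ≈ -0.558191, sin(θ/2) ≈ 0.829713.
With a = amp(|0⟩) = 1 and b = amp(|1⟩) = 0:
new amp(|0⟩) = (-0.558191)·a + (-0.829713i)·b = -0.5582
new amp(|1⟩) = (-0.829713i)·a + (-0.558191)·b = -0.8297i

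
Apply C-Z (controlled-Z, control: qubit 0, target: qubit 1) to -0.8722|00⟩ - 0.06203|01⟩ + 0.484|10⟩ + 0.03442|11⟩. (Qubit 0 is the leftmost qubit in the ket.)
-0.8722|00⟩ - 0.06203|01⟩ + 0.484|10⟩ - 0.03442|11⟩

C-Z leaves the control-|0⟩ kets |00⟩, |01⟩ unchanged and applies Z to qubit 1 on the control-|1⟩ pair (|10⟩, |11⟩).
Z = [[1, 0], [0, -1]].
With a = amp(|10⟩) = 0.484 and b = amp(|11⟩) = 0.03442:
new amp(|10⟩) = (1)·a = 0.484
new amp(|11⟩) = (-1)·b = -0.03442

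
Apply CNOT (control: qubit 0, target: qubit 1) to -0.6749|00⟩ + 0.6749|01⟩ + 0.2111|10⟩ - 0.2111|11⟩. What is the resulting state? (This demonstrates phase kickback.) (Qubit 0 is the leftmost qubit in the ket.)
-0.6749|00⟩ + 0.6749|01⟩ - 0.2111|10⟩ + 0.2111|11⟩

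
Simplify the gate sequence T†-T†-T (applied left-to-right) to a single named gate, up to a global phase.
T†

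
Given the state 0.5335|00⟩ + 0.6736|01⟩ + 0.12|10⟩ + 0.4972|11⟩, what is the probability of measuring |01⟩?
0.4537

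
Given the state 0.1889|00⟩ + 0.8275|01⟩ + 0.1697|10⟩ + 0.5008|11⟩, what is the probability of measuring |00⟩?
0.03568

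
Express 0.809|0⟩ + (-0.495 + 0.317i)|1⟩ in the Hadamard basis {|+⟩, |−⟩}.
(0.222 + 0.2242i)|+⟩ + (0.9221 - 0.2242i)|−⟩

With |ψ⟩ = α|0⟩ + β|1⟩, the Hadamard-basis coefficients are ⟨+|ψ⟩ = (α + β)/√2 and ⟨−|ψ⟩ = (α − β)/√2.
Here α = 0.809, β = (-0.495 + 0.317i): (α + β)/√2 = (0.222 + 0.2242i), (α − β)/√2 = (0.9221 - 0.2242i).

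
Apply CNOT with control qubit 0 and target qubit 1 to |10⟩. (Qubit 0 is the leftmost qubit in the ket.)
|11⟩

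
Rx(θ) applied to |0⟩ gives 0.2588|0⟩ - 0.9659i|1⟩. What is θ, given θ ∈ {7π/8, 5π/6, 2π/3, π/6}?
5π/6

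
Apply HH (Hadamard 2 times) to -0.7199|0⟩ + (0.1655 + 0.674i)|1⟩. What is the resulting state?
-0.7199|0⟩ + (0.1655 + 0.674i)|1⟩

H² = I, so an even number of Hadamards cancels: H^2 = I and the state is unchanged.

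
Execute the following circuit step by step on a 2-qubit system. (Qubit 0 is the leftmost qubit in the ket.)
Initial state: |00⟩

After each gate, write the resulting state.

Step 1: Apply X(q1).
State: |01⟩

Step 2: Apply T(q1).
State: (1/√2 + (1/√2)i)|01⟩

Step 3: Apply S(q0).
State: (1/√2 + (1/√2)i)|01⟩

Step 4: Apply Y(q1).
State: (1/√2 - (1/√2)i)|00⟩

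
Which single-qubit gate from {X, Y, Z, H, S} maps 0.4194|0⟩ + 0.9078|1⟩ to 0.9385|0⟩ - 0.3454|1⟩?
H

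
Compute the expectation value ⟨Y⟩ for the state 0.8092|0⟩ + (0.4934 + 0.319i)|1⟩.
0.5163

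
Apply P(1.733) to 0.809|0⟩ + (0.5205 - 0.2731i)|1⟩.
0.809|0⟩ + (0.1855 + 0.5578i)|1⟩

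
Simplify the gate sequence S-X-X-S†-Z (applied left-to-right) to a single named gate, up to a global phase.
Z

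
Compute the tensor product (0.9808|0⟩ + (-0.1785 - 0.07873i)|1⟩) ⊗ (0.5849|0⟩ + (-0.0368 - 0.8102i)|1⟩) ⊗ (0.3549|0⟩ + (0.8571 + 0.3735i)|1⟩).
0.2036|000⟩ + (0.4917 + 0.2143i)|001⟩ + (-0.01281 - 0.282i)|010⟩ + (0.2659 - 0.6946i)|011⟩ + (-0.03705 - 0.01634i)|100⟩ + (-0.07229 - 0.07846i)|101⟩ + (-0.02031 + 0.05235i)|110⟩ + (-0.1041 + 0.1051i)|111⟩

amp(|b₁b₂…⟩) = product of the factor amplitudes for bits b₁, b₂, …; only kets whose every factor amplitude is nonzero survive.
|000⟩: (0.9808)(0.5849)(0.3549) = 0.2036
|001⟩: (0.9808)(0.5849)(0.8571 + 0.3735i) = (0.4917 + 0.2143i)
|010⟩: (0.9808)(-0.0368 - 0.8102i)(0.3549) = (-0.01281 - 0.282i)
|011⟩: (0.9808)(-0.0368 - 0.8102i)(0.8571 + 0.3735i) = (0.2659 - 0.6946i)
|100⟩: (-0.1785 - 0.07873i)(0.5849)(0.3549) = (-0.03705 - 0.01634i)
|101⟩: (-0.1785 - 0.07873i)(0.5849)(0.8571 + 0.3735i) = (-0.07229 - 0.07846i)
|110⟩: (-0.1785 - 0.07873i)(-0.0368 - 0.8102i)(0.3549) = (-0.02031 + 0.05235i)
|111⟩: (-0.1785 - 0.07873i)(-0.0368 - 0.8102i)(0.8571 + 0.3735i) = (-0.1041 + 0.1051i)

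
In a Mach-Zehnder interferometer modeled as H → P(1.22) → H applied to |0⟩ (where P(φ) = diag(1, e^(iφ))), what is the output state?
(0.6718 + 0.4695i)|0⟩ + (0.3282 - 0.4695i)|1⟩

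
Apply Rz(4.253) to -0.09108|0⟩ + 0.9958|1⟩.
(0.04805 + 0.07738i)|0⟩ + (-0.5253 + 0.846i)|1⟩

Rz(4.253) = [[e^(−iθ/2), 0], [0, e^(iθ/2)]] with e^(±iθ/2) = cos(θ/2) ± i·sin(θ/2); θ = 4.253, cos(θ/2) ≈ -0.527541, sin(θ/2) ≈ 0.849529.
With a = amp(|0⟩) = -0.09108 and b = amp(|1⟩) = 0.9958:
new amp(|0⟩) = (-0.527541 - 0.849529i)·a = (0.04805 + 0.07738i)
new amp(|1⟩) = (-0.527541 + 0.849529i)·b = (-0.5253 + 0.846i)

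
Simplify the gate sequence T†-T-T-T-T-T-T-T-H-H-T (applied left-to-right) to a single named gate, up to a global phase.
T†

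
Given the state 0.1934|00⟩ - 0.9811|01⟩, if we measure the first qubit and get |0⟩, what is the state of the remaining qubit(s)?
0.1934|0⟩ - 0.9811|1⟩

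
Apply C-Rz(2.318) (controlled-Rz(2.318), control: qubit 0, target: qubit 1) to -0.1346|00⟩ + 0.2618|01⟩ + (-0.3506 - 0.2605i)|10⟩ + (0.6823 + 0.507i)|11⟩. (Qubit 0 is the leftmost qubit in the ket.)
-0.1346|00⟩ + 0.2618|01⟩ + (-0.3791 + 0.217i)|10⟩ + (-0.1915 + 0.8282i)|11⟩

C-Rz(2.318) leaves the control-|0⟩ kets |00⟩, |01⟩ unchanged and applies Rz(2.318) to qubit 1 on the control-|1⟩ pair (|10⟩, |11⟩).
Rz(2.318) = [[e^(−iθ/2), 0], [0, e^(iθ/2)]] with e^(±iθ/2) = cos(θ/2) ± i·sin(θ/2); θ = 2.318, cos(θ/2) ≈ 0.400256, sin(θ/2) ≈ 0.916403.
With a = amp(|10⟩) = (-0.3506 - 0.2605i) and b = amp(|11⟩) = (0.6823 + 0.507i):
new amp(|10⟩) = (0.400256 - 0.916403i)·a = (-0.3791 + 0.217i)
new amp(|11⟩) = (0.400256 + 0.916403i)·b = (-0.1915 + 0.8282i)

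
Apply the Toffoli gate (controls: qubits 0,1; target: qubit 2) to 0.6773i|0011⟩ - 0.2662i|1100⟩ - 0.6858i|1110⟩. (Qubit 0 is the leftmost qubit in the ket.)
0.6773i|0011⟩ - 0.6858i|1100⟩ - 0.2662i|1110⟩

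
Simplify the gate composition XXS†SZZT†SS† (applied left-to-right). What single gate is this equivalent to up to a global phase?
T†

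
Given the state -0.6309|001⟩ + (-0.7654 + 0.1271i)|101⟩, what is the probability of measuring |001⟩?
0.398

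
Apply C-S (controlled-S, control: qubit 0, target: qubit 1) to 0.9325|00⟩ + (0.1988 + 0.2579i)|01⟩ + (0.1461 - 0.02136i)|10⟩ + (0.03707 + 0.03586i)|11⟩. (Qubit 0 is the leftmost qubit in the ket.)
0.9325|00⟩ + (0.1988 + 0.2579i)|01⟩ + (0.1461 - 0.02136i)|10⟩ + (-0.03586 + 0.03707i)|11⟩

C-S leaves the control-|0⟩ kets |00⟩, |01⟩ unchanged and applies S to qubit 1 on the control-|1⟩ pair (|10⟩, |11⟩).
S = [[1, 0], [0, i]].
With a = amp(|10⟩) = (0.1461 - 0.02136i) and b = amp(|11⟩) = (0.03707 + 0.03586i):
new amp(|10⟩) = (1)·a = (0.1461 - 0.02136i)
new amp(|11⟩) = (i)·b = (-0.03586 + 0.03707i)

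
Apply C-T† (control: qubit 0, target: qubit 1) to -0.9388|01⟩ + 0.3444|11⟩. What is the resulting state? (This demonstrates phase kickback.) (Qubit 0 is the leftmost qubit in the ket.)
-0.9388|01⟩ + (0.2435 - 0.2435i)|11⟩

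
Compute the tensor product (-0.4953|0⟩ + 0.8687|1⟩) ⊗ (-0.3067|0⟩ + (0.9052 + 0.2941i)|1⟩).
0.1519|00⟩ + (-0.4483 - 0.1457i)|01⟩ - 0.2664|10⟩ + (0.7863 + 0.2555i)|11⟩

amp(|b₁b₂…⟩) = product of the factor amplitudes for bits b₁, b₂, …; only kets whose every factor amplitude is nonzero survive.
|00⟩: (-0.4953)(-0.3067) = 0.1519
|01⟩: (-0.4953)(0.9052 + 0.2941i) = (-0.4483 - 0.1457i)
|10⟩: (0.8687)(-0.3067) = -0.2664
|11⟩: (0.8687)(0.9052 + 0.2941i) = (0.7863 + 0.2555i)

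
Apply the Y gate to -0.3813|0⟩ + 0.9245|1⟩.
-0.9245i|0⟩ - 0.3813i|1⟩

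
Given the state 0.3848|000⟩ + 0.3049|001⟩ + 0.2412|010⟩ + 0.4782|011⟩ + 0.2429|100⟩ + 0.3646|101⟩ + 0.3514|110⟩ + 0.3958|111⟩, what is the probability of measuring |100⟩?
0.059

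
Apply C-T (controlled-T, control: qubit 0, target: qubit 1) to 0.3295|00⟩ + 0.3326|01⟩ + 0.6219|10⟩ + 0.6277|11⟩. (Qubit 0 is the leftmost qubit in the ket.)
0.3295|00⟩ + 0.3326|01⟩ + 0.6219|10⟩ + (0.4439 + 0.4439i)|11⟩

C-T leaves the control-|0⟩ kets |00⟩, |01⟩ unchanged and applies T to qubit 1 on the control-|1⟩ pair (|10⟩, |11⟩).
T = [[1, 0], [0, (1/√2 + (1/√2)i)]].
With a = amp(|10⟩) = 0.6219 and b = amp(|11⟩) = 0.6277:
new amp(|10⟩) = (1)·a = 0.6219
new amp(|11⟩) = (1/√2 + (1/√2)i)·b = (0.4439 + 0.4439i)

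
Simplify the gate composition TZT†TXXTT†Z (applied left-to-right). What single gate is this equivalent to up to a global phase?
T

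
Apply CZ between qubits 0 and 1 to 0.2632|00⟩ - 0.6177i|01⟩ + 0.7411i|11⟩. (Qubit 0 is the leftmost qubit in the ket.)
0.2632|00⟩ - 0.6177i|01⟩ - 0.7411i|11⟩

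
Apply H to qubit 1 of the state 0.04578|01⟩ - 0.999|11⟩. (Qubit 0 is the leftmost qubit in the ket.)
0.03237|00⟩ - 0.03237|01⟩ - 0.7064|10⟩ + 0.7064|11⟩

H on qubit 1 mixes each pair of kets that differ only in qubit 1: amplitudes (a, b) of (|…0…⟩, |…1…⟩) become ((a + b)/√2, (a − b)/√2). Kets absent from the input have amplitude 0.
(|00⟩, |01⟩): (a, b) = (0, 0.04578) → (0.03237, -0.03237)
(|10⟩, |11⟩): (a, b) = (0, -0.999) → (-0.7064, 0.7064)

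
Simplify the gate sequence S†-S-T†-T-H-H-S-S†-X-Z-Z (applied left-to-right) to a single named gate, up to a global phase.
X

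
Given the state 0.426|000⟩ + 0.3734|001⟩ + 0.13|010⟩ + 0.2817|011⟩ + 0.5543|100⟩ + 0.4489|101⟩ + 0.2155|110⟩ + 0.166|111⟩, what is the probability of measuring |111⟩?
0.02756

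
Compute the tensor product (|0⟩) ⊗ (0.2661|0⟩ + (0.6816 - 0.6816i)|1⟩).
0.2661|00⟩ + (0.6816 - 0.6816i)|01⟩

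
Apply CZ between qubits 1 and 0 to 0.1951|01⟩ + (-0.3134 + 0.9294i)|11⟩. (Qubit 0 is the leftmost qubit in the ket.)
0.1951|01⟩ + (0.3134 - 0.9294i)|11⟩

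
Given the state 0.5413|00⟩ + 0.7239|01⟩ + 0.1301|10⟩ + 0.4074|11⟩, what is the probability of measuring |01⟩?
0.524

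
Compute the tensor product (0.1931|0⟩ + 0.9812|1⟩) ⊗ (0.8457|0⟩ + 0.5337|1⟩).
0.1633|00⟩ + 0.1031|01⟩ + 0.8298|10⟩ + 0.5237|11⟩

amp(|b₁b₂…⟩) = product of the factor amplitudes for bits b₁, b₂, …; only kets whose every factor amplitude is nonzero survive.
|00⟩: (0.1931)(0.8457) = 0.1633
|01⟩: (0.1931)(0.5337) = 0.1031
|10⟩: (0.9812)(0.8457) = 0.8298
|11⟩: (0.9812)(0.5337) = 0.5237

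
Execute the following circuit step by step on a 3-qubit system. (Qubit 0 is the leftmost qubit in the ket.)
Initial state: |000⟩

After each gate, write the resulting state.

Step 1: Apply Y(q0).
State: i|100⟩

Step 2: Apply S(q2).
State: i|100⟩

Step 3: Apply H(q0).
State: (1/√2)i|000⟩ - (1/√2)i|100⟩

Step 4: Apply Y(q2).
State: -1/√2|001⟩ + 1/√2|101⟩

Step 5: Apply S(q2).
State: -(1/√2)i|001⟩ + (1/√2)i|101⟩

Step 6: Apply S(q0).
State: -(1/√2)i|001⟩ - 1/√2|101⟩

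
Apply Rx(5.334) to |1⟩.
-0.457i|0⟩ - 0.8895|1⟩

Rx(5.334) = [[cos(θ/2), −i·sin(θ/2)], [−i·sin(θ/2), cos(θ/2)]]; θ = 5.334, cos(θ/2) ≈ -0.889479, sin(θ/2) ≈ 0.456976.
With a = amp(|0⟩) = 0 and b = amp(|1⟩) = 1:
new amp(|0⟩) = (-0.889479)·a + (-0.456976i)·b = -0.457i
new amp(|1⟩) = (-0.456976i)·a + (-0.889479)·b = -0.8895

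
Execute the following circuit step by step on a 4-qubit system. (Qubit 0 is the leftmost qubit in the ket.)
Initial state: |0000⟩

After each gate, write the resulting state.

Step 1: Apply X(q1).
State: |0100⟩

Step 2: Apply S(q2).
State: |0100⟩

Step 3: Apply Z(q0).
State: |0100⟩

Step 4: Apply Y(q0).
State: i|1100⟩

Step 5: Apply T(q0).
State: (-1/√2 + (1/√2)i)|1100⟩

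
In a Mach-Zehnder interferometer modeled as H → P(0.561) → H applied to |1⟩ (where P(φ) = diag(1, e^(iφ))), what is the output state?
(0.07664 - 0.266i)|0⟩ + (0.9234 + 0.266i)|1⟩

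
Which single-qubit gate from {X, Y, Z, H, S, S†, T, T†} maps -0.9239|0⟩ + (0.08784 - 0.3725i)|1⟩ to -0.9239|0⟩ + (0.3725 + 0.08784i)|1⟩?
S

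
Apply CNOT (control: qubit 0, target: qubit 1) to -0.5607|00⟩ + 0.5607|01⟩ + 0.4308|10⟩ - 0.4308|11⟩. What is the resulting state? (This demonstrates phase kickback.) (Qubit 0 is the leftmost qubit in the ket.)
-0.5607|00⟩ + 0.5607|01⟩ - 0.4308|10⟩ + 0.4308|11⟩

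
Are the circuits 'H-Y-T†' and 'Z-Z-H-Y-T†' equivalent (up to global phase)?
Yes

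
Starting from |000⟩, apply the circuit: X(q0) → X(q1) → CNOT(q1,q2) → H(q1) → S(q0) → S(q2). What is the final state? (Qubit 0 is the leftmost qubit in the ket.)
-1/√2|101⟩ + 1/√2|111⟩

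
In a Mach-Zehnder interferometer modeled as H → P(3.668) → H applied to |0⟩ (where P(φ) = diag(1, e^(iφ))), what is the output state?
(0.06769 - 0.2512i)|0⟩ + (0.9323 + 0.2512i)|1⟩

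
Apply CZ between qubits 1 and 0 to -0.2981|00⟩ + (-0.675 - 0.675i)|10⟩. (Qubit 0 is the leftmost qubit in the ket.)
-0.2981|00⟩ + (-0.675 - 0.675i)|10⟩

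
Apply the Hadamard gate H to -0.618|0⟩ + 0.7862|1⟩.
0.1189|0⟩ - 0.9929|1⟩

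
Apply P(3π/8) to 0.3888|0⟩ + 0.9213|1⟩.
0.3888|0⟩ + (0.3526 + 0.8512i)|1⟩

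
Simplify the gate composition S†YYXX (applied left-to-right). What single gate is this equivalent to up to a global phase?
S†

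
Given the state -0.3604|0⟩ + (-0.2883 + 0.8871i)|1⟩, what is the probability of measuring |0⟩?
0.1299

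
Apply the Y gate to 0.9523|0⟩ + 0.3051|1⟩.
-0.3051i|0⟩ + 0.9523i|1⟩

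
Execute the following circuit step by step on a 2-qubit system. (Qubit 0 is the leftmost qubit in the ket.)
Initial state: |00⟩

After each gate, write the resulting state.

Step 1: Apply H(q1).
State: 1/√2|00⟩ + 1/√2|01⟩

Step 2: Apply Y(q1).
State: -(1/√2)i|00⟩ + (1/√2)i|01⟩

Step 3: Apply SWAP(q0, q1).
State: -(1/√2)i|00⟩ + (1/√2)i|10⟩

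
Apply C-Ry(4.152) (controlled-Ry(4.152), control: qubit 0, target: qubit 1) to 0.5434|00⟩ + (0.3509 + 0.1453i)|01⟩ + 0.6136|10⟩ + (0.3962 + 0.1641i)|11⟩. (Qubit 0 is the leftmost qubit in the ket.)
0.5434|00⟩ + (0.3509 + 0.1453i)|01⟩ + (-0.6437 - 0.1436i)|10⟩ + (0.3452 - 0.07942i)|11⟩

C-Ry(4.152) leaves the control-|0⟩ kets |00⟩, |01⟩ unchanged and applies Ry(4.152) to qubit 1 on the control-|1⟩ pair (|10⟩, |11⟩).
Ry(4.152) = [[cos(θ/2), −sin(θ/2)], [sin(θ/2), cos(θ/2)]]; θ = 4.152, cos(θ/2) ≈ -0.483986, sin(θ/2) ≈ 0.875076.
With a = amp(|10⟩) = 0.6136 and b = amp(|11⟩) = (0.3962 + 0.1641i):
new amp(|10⟩) = (-0.483986)·a + (-0.875076)·b = (-0.6437 - 0.1436i)
new amp(|11⟩) = (0.875076)·a + (-0.483986)·b = (0.3452 - 0.07942i)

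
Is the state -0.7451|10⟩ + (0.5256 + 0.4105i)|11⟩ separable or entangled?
Separable

Writing the state as a|00⟩ + b|01⟩ + c|10⟩ + d|11⟩, it is a product state iff ad − bc = 0.
Here (a, b, c, d) = (0, 0, -0.7451, (0.5256 + 0.4105i)): ad − bc = (0)(0.5256 + 0.4105i) − (0)(-0.7451) = 0, so the state is separable.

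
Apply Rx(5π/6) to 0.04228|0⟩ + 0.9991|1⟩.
(0.01094 - 0.9651i)|0⟩ + (0.2586 - 0.04084i)|1⟩

Rx(5π/6) = [[cos(θ/2), −i·sin(θ/2)], [−i·sin(θ/2), cos(θ/2)]]; θ = 5π/6, cos(θ/2) ≈ 0.258819, sin(θ/2) ≈ 0.965926.
With a = amp(|0⟩) = 0.04228 and b = amp(|1⟩) = 0.9991:
new amp(|0⟩) = (0.258819)·a + (-0.965926i)·b = (0.01094 - 0.9651i)
new amp(|1⟩) = (-0.965926i)·a + (0.258819)·b = (0.2586 - 0.04084i)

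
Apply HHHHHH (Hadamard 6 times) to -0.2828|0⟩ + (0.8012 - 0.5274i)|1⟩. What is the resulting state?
-0.2828|0⟩ + (0.8012 - 0.5274i)|1⟩

H² = I, so an even number of Hadamards cancels: H^6 = I and the state is unchanged.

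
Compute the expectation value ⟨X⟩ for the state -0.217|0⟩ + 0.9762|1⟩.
-0.4237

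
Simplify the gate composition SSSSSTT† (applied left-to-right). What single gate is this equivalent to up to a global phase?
S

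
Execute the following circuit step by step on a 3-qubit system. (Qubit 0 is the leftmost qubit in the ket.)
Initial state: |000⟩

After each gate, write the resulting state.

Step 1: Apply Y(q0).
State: i|100⟩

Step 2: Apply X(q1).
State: i|110⟩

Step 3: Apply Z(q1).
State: -i|110⟩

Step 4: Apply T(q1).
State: (1/√2 - (1/√2)i)|110⟩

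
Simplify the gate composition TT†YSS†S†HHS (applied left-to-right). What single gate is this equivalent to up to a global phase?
Y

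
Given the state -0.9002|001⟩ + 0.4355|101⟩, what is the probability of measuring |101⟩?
0.1897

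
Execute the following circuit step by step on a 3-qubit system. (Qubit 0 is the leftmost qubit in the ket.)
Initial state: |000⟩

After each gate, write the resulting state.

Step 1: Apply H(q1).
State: 1/√2|000⟩ + 1/√2|010⟩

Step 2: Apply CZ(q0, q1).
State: 1/√2|000⟩ + 1/√2|010⟩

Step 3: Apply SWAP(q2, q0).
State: 1/√2|000⟩ + 1/√2|010⟩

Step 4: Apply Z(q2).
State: 1/√2|000⟩ + 1/√2|010⟩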